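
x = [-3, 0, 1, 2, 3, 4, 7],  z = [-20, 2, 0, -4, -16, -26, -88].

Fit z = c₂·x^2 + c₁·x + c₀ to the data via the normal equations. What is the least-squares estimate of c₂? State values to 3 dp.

With design matrix A, AᵀA = [[2836, 416, 88]; [416, 88, 14]; [88, 14, 7]] and Aᵀz = [-5068, -716, -152]ᵀ.
Row-reducing yields c₂ = -2641/1347, c₁ = 2191/2245, c₀ = 6614/6735.

c₂ = -1.961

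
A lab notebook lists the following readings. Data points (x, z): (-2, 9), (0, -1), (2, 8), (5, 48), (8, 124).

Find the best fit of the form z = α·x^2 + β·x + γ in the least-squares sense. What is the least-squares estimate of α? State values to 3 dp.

Setting ∂/∂α … = 0 gives: 4753·α + 637·β + 97·γ = 9204;  637·α + 97·β + 13·γ = 1230;  97·α + 13·β + 5·γ = 188.
(Σx^2·x^2 = 4753, Σx^2·x = 637, Σx^2 = 97, Σx·x = 97, Σx = 13, Σ1 = 5, Σx^2·z = 9204, Σx·z = 1230, Σz = 188.)
Inverting the 3×3 Gram matrix, [α, β, γ]ᵀ = [13745/6956, -57/188, 2/37]ᵀ.

α = 1.976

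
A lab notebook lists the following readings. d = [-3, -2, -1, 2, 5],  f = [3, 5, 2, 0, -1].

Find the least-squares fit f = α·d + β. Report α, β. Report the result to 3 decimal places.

With design matrix A, AᵀA = [[43, 1]; [1, 5]] and Aᵀf = [-26, 9]ᵀ.
Determinant 43·5 − 1² = 214.
α = ((-26)·5 − 1·9)/214 = -139/214; β = (43·9 − 1·(-26))/214 = 413/214.

α = -0.650, β = 1.930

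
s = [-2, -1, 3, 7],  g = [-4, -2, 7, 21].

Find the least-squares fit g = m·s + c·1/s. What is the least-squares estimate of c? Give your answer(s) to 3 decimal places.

Normal-equation sums: Σs·s = 63, Σs·1/s = 4, Σ1/s·1/s = 2437/1764.
Moment sums: Σs·g = 178, Σ1/s·g = 28/3.
Determinant 63·(2437/1764) − 4² = 1989/28.
m = (178·(2437/1764) − 4·(28/3))/(1989/28) = 367930/125307; c = (63·(28/3) − 4·178)/(1989/28) = -3472/1989.

c = -1.746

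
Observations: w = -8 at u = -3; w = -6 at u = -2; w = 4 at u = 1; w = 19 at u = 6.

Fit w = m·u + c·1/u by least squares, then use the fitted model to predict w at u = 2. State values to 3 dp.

ŵ = 6.323

Entries of AᵀA: Σu·u = 50, Σu·1/u = 4, Σ1/u·1/u = 25/18.
For Aᵀw: Σu·w = 154, Σ1/u·w = 77/6.
AᵀA·[m, c]ᵀ = Aᵀw becomes [[50, 4]; [4, 25/18]]·[m, c]ᵀ = [154, 77/6]ᵀ.
det = 50·(25/18) − 4² = 481/9.
m = (154·(25/18) − 4·(77/6))/(481/9) = 1463/481; c = (50·(77/6) − 4·154)/(481/9) = 231/481.
At u = 2: ŵ = (1463/481)·(2) + (231/481)·(1/2) = 6083/962.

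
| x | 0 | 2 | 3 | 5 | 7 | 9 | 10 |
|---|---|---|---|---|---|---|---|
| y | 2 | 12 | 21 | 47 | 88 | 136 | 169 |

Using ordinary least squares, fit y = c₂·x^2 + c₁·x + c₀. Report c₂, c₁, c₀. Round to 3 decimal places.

c₂ = 1.491, c₁ = 1.643, c₀ = 2.317

With design matrix A, AᵀA = [[19684, 2232, 268]; [2232, 268, 36]; [268, 36, 7]] and Aᵀy = [33640, 3852, 475]ᵀ.
Solving the 3×3 system (Gaussian elimination) gives c₂ = 11301/7579, c₁ = 12456/7579, c₀ = 1351/583.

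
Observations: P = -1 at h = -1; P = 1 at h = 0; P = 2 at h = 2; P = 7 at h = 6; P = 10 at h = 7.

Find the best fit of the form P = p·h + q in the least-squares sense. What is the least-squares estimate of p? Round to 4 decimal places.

p = 1.2559

Normal-equation sums: Σh·h = 90, Σh = 14, Σ1 = 5.
For AᵀP: Σh·P = 117, ΣP = 19.
Normal equations: [[90, 14]; [14, 5]]·[p, q]ᵀ = [117, 19]ᵀ.
Eliminating q: 5·(row 1) − 14·(row 2) gives 254·p = 5·117 − 14·19 = 319, so p = 319/254.
Then q = (19 − 14·(319/254))/5 = 36/127.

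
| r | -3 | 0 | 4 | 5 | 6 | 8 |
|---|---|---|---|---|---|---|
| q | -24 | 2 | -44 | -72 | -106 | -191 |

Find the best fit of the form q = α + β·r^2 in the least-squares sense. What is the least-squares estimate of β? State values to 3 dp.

Entries of XᵀX: Σ1 = 6, Σr^2 = 150, Σr^2·r^2 = 6354.
For Xᵀq: Σq = -435, Σr^2·q = -18760.
XᵀX·[α, β]ᵀ = Xᵀq becomes [[6, 150]; [150, 6354]]·[α, β]ᵀ = [-435, -18760]ᵀ.
Eliminating β: 6354·(row 1) − 150·(row 2) gives 15624·α = 6354·(-435) − 150·(-18760) = 50010, so α = 8335/2604.
Then β = ((-18760) − 150·(8335/2604))/6354 = -7885/2604.

β = -3.028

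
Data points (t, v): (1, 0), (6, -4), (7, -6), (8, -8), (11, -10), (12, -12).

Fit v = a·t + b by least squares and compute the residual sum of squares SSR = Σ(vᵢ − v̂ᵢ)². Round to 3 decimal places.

SSR = 2.288

The normal system XᵀX·[a, b]ᵀ = Xᵀv is [[415, 45]; [45, 6]]·[a, b]ᵀ = [-384, -40]ᵀ.
Eliminating b: 6·(row 1) − 45·(row 2) gives 465·a = 6·(-384) − 45·(-40) = -504, so a = -168/155.
Then b = ((-40) − 45·(-168/155))/6 = 136/93.
Residuals: -176/465, 484/465, 58/465, -368/465, 214/465, -212/465; SSR = 1064/465.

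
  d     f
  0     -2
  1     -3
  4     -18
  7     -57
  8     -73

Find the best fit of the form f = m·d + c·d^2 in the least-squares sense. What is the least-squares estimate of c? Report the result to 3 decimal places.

Forming MᵀM = [[130, 920]; [920, 6754]] and Mᵀf = [-1058, -7756]ᵀ gives MᵀM·[m, c]ᵀ = Mᵀf.
det = 130·6754 − 920² = 31620.
m = ((-1058)·6754 − 920·(-7756))/31620 = -851/2635; c = (130·(-7756) − 920·(-1058))/31620 = -582/527.

c = -1.104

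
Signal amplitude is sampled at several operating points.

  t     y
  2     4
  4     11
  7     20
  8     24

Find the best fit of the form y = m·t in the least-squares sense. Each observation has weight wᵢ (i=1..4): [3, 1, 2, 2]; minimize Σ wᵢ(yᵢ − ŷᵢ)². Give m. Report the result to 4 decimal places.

Sums needed: Σwᵢ·t·t = 254.
Moment sums: Σwᵢ·t·y = 732.
Hence m = 732 / 254 ≈ 2.88189.

m = 2.8819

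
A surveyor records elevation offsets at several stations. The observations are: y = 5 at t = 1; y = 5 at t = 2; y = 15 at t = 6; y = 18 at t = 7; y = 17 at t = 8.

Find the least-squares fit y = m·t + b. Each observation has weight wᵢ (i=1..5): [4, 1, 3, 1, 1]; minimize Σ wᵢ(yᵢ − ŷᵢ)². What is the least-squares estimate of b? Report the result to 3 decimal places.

b = 2.766

The normal system XᵀWX·[m, b]ᵀ = XᵀWy is [[229, 39]; [39, 10]]·[m, b]ᵀ = [562, 105]ᵀ.
det = 229·10 − 39² = 769.
m = (562·10 − 39·105)/769 = 1525/769; b = (229·105 − 39·562)/769 = 2127/769.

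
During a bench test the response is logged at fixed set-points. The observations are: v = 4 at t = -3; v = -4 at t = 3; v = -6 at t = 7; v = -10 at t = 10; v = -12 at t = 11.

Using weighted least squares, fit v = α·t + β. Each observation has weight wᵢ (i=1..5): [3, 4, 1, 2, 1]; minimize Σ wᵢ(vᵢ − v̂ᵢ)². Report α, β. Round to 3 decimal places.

α = -1.076, β = 0.192

From the data, Σwᵢ·t·t = 433, Σwᵢ·t = 41, Σwᵢ·1 = 11.
For AᵀWv: Σwᵢ·t·v = -458, Σwᵢ·v = -42.
Normal equations: [[433, 41]; [41, 11]]·[α, β]ᵀ = [-458, -42]ᵀ.
Eliminating β: 11·(row 1) − 41·(row 2) gives 3082·α = 11·(-458) − 41·(-42) = -3316, so α = -1658/1541.
Then β = ((-42) − 41·(-1658/1541))/11 = 296/1541.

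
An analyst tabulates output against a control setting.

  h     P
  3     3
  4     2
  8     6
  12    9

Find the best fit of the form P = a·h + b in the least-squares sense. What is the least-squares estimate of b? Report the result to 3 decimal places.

b = -0.054

With design matrix X, XᵀX = [[233, 27]; [27, 4]] and XᵀP = [173, 20]ᵀ.
Determinant 233·4 − 27² = 203.
a = (173·4 − 27·20)/203 = 152/203; b = (233·20 − 27·173)/203 = -11/203.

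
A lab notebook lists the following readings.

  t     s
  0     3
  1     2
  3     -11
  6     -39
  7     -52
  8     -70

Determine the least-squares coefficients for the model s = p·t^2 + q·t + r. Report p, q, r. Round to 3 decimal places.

p = -0.951, q = -1.421, r = 3.297

Entries of MᵀM: Σt^2·t^2 = 7875, Σt^2·t = 1099, Σt^2 = 159, Σt·t = 159, Σt = 25, Σ1 = 6.
For Mᵀs: Σt^2·s = -8529, Σt·s = -1189, Σs = -167.
So MᵀM·[p, q, r]ᵀ = Mᵀs: [[7875, 1099, 159]; [1099, 159, 25]; [159, 25, 6]]·[p, q, r]ᵀ = [-8529, -1189, -167]ᵀ.
Solving the 3×3 system (Gaussian elimination) gives p = -3653/3840, q = -1819/1280, r = 6331/1920.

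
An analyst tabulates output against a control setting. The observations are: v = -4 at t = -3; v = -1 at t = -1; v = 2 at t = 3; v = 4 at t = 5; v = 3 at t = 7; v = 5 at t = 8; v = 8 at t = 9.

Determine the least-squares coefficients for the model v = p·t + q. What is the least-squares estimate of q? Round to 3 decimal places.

q = -0.873

Entries of XᵀX: Σt·t = 238, Σt = 28, Σ1 = 7.
Right-hand side: Σt·v = 172, Σv = 17.
Δ = 238·7 − 28² = 882.
p = (172·7 − 28·17)/882 = 52/63; q = (238·17 − 28·172)/882 = -55/63.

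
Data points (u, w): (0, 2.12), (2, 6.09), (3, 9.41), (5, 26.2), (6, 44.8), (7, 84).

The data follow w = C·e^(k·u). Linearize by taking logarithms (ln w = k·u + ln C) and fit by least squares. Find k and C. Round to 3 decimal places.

Let Y = ln w. Fitting Y = k·u + ln C by least squares:
XᵀX = [[123.0000, 23.0000]; [23.0000, 6]], rhs = [80.4964, 16.2986]ᵀ  (here Σu = 23.0000, Σ(u)² = 123.0000, Σln w = 16.2986, Σu·ln w = 80.4964).
Δ = 123.0000·6 − (23.0000)² = 209.0000; k = (80.4964·6 − 23.0000·16.2986)/209.0000 = 0.51727, ln C = (123.0000·16.2986 − 23.0000·80.4964)/209.0000 = 0.73356, so C = exp(0.73356) = 2.08248.

k = 0.517, C = 2.082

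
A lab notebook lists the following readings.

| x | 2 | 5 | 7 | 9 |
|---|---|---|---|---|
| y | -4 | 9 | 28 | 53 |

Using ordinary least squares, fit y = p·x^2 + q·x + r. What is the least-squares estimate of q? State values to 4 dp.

AᵀA·[p, q, r]ᵀ = Aᵀy reads: 9603·p + 1205·q + 159·r = 5874;  1205·p + 159·q + 23·r = 710;  159·p + 23·q + 4·r = 86.
Inverting the 3×3 Gram matrix, [p, q, r]ᵀ = [1514/1639, -3252/1639, -6244/1639]ᵀ.

q = -1.9841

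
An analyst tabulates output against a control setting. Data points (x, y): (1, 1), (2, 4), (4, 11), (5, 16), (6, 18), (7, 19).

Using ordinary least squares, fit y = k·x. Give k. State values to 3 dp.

The normal system MᵀM·[k]ᵀ = Mᵀy is [[131]]·[k]ᵀ = [374]ᵀ.
k = 374/131 = 2.85496.

k = 2.855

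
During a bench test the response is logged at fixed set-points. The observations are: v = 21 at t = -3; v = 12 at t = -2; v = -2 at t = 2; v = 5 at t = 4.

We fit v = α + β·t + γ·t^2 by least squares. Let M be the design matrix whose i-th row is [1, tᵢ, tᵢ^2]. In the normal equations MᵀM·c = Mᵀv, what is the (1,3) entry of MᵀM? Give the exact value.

33

Row 1 ↔ basis 1, column 3 ↔ basis t^2, so (MᵀM)_{1,3} = Σᵢ t^2 = (1)·(9) + (1)·(4) + (1)·(4) + (1)·(16) = 33.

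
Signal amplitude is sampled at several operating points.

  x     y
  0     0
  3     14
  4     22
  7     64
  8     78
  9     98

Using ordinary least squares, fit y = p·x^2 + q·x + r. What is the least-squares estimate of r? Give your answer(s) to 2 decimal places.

Forming MᵀM = [[13395, 1675, 219]; [1675, 219, 31]; [219, 31, 6]] and Mᵀy = [16544, 2084, 276]ᵀ gives MᵀM·[p, q, r]ᵀ = Mᵀy.
Solving the 3×3 system (Gaussian elimination) gives p = 34543/33594, q = 18871/11198, r = -3998/16797.

r = -0.24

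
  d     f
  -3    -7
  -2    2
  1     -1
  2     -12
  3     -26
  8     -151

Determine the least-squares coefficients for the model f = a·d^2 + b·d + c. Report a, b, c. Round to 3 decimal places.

a = -2.014, b = -3.136, c = 2.757

Entries of AᵀA: Σd^2·d^2 = 4291, Σd^2·d = 513, Σd^2 = 91, Σd·d = 91, Σd = 9, Σ1 = 6.
For Aᵀf: Σd^2·f = -10002, Σd·f = -1294, Σf = -195.
Normal equations: [[4291, 513, 91]; [513, 91, 9]; [91, 9, 6]]·[a, b, c]ᵀ = [-10002, -1294, -195]ᵀ.
Row-reducing yields a = -126663/62878, b = -197209/62878, c = 86667/31439.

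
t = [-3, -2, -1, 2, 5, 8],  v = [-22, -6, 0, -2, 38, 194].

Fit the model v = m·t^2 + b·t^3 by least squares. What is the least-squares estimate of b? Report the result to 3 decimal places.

Entries of AᵀA: Σt^2·t^2 = 4835, Σt^2·t^3 = 35649, Σt^3·t^3 = 278627.
Right-hand side: Σt^2·v = 13136, Σt^3·v = 104704.
Normal equations: [[4835, 35649]; [35649, 278627]]·[m, b]ᵀ = [13136, 104704]ᵀ.
Eliminating b: 278627·(row 1) − 35649·(row 2) gives 76310344·m = 278627·13136 − 35649·104704 = -72548624, so m = -9068578/9538793.
Then b = (104704 − 35649·(-9068578/9538793))/278627 = 4744822/9538793.

b = 0.497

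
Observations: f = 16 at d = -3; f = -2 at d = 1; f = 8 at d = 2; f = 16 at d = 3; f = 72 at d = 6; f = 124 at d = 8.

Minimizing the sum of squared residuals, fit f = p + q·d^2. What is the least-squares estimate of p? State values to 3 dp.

Sums needed: Σ1 = 6, Σd^2 = 123, Σd^2·d^2 = 5571.
For Mᵀf: Σf = 234, Σd^2·f = 10846.
So MᵀM·[p, q]ᵀ = Mᵀf: [[6, 123]; [123, 5571]]·[p, q]ᵀ = [234, 10846]ᵀ.
Determinant 6·5571 − 123² = 18297.
p = (234·5571 − 123·10846)/18297 = -10148/6099; q = (6·10846 − 123·234)/18297 = 12098/6099.

p = -1.664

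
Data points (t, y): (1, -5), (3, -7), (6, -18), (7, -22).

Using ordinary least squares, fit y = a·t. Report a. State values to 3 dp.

a = -3.032

With design matrix X, XᵀX = [[95]] and Xᵀy = [-288]ᵀ.
a = (-288)/95 = -3.03158.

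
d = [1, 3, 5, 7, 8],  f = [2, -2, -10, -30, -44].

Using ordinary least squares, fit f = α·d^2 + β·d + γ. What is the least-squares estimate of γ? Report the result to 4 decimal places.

γ = -0.9485

From the data, Σd^2·d^2 = 7204, Σd^2·d = 1008, Σd^2 = 148, Σd·d = 148, Σd = 24, Σ1 = 5.
Moment sums: Σd^2·f = -4552, Σd·f = -616, Σf = -84.
So MᵀM·[α, β, γ]ᵀ = Mᵀf: [[7204, 1008, 148]; [1008, 148, 24]; [148, 24, 5]]·[α, β, γ]ᵀ = [-4552, -616, -84]ᵀ.
Inverting the 3×3 Gram matrix, [α, β, γ]ᵀ = [-1382/1261, 4358/1261, -92/97]ᵀ.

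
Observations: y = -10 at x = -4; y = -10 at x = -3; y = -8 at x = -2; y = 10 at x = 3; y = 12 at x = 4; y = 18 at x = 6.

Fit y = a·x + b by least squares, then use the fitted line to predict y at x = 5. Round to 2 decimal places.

ŷ = 15.10

From the data, Σx·x = 90, Σx = 4, Σ1 = 6.
Moment sums: Σx·y = 272, Σy = 12.
MᵀM·[a, b]ᵀ = Mᵀy becomes [[90, 4]; [4, 6]]·[a, b]ᵀ = [272, 12]ᵀ.
det = 90·6 − 4² = 524.
a = (272·6 − 4·12)/524 = 396/131; b = (90·12 − 4·272)/524 = -2/131.
At x = 5: ŷ = (396/131)·(5) + (-2/131)·(1) = 1978/131.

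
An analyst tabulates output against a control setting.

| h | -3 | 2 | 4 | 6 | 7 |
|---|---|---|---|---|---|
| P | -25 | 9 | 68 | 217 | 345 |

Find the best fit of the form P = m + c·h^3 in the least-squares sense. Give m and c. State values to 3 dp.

From the data, Σ1 = 5, Σh^3 = 604, Σh^3·h^3 = 169194.
Right-hand side: ΣP = 614, Σh^3·P = 170306.
XᵀX·[m, c]ᵀ = XᵀP becomes [[5, 604]; [604, 169194]]·[m, c]ᵀ = [614, 170306]ᵀ.
Δ = 5·169194 − 604² = 481154.
m = (614·169194 − 604·170306)/481154 = 510146/240577; c = (5·170306 − 604·614)/481154 = 240337/240577.

m = 2.121, c = 0.999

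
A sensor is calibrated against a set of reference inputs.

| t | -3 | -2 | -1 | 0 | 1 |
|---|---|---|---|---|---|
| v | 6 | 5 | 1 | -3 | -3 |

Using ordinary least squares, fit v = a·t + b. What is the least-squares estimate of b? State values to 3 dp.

Sums needed: Σt·t = 15, Σt = -5, Σ1 = 5.
For Xᵀv: Σt·v = -32, Σv = 6.
Determinant 15·5 − (-5)² = 50.
a = ((-32)·5 − (-5)·6)/50 = -13/5; b = (15·6 − (-5)·(-32))/50 = -7/5.

b = -1.400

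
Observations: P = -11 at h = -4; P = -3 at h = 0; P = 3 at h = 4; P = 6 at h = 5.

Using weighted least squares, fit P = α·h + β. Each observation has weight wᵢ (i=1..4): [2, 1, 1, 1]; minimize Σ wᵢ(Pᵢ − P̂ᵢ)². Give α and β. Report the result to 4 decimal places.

From the data, Σwᵢ·h·h = 73, Σwᵢ·h = 1, Σwᵢ·1 = 5.
Moment sums: Σwᵢ·h·P = 130, Σwᵢ·P = -16.
So MᵀWM·[α, β]ᵀ = MᵀWP: [[73, 1]; [1, 5]]·[α, β]ᵀ = [130, -16]ᵀ.
Δ = 73·5 − 1² = 364.
α = (130·5 − 1·(-16))/364 = 333/182; β = (73·(-16) − 1·130)/364 = -649/182.

α = 1.8297, β = -3.5659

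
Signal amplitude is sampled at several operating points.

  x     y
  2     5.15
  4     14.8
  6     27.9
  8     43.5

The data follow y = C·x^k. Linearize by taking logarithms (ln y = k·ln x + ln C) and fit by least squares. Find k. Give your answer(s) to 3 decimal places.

k = 1.540

Let Y = ln y. Fitting Y = k·ln x + ln C by least squares:
Σln x = 5.9506, Σ(ln x)² = 9.9367, Σln y = 11.4350, Σln x·ln y = 18.6809.
Equations: 9.9367·k + 5.9506·ln C = 18.6809;  5.9506·k + 4·ln C = 11.4350.
Δ = 9.9367·4 − (5.9506)² = 4.3368; k = (18.6809·4 − 5.9506·11.4350)/4.3368 = 1.53986, ln C = (9.9367·11.4350 − 5.9506·18.6809)/4.3368 = 0.56796.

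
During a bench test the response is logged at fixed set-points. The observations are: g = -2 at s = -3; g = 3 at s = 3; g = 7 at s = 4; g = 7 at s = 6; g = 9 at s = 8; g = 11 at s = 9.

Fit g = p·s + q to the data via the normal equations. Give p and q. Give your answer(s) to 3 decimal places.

Entries of XᵀX: Σs·s = 215, Σs = 27, Σ1 = 6.
And Σs·g = 256, Σg = 35.
Determinant 215·6 − 27² = 561.
p = (256·6 − 27·35)/561 = 197/187; q = (215·35 − 27·256)/561 = 613/561.

p = 1.053, q = 1.093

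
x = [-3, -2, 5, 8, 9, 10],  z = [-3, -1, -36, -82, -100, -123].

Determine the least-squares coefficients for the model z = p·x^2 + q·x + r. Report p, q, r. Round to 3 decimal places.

p = -1.015, q = -2.038, r = -0.455

From the data, Σx^2·x^2 = 21379, Σx^2·x = 2331, Σx^2 = 283, Σx·x = 283, Σx = 27, Σ1 = 6.
Moment sums: Σx^2·z = -26579, Σx·z = -2955, Σz = -345.
Row-reducing yields p = -136017/134005, q = -54618/26801, r = -60914/134005.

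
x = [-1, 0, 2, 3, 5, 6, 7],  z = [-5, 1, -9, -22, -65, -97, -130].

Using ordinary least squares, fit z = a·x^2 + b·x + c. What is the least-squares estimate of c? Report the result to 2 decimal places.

Compute the Gram sums: Σx^2·x^2 = 4420, Σx^2·x = 718, Σx^2 = 124, Σx·x = 124, Σx = 22, Σ1 = 7.
For Mᵀz: Σx^2·z = -11726, Σx·z = -1896, Σz = -327.
MᵀM·[a, b, c]ᵀ = Mᵀz becomes [[4420, 718, 124]; [718, 124, 22]; [124, 22, 7]]·[a, b, c]ᵀ = [-11726, -1896, -327]ᵀ.
Row-reducing yields a = -23593/8283, b = 10085/8283, c = -697/8283.

c = -0.08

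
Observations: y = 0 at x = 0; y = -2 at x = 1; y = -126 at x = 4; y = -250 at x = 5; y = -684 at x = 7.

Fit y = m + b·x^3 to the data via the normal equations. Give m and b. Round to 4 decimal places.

m = 0.2871, b = -1.9952

Normal-equation sums: Σ1 = 5, Σx^3 = 533, Σx^3·x^3 = 137371.
Right-hand side: Σy = -1062, Σx^3·y = -273928.
MᵀM·[m, b]ᵀ = Mᵀy becomes [[5, 533]; [533, 137371]]·[m, b]ᵀ = [-1062, -273928]ᵀ.
Eliminating b: 137371·(row 1) − 533·(row 2) gives 402766·m = 137371·(-1062) − 533·(-273928) = 115622, so m = 4447/15491.
Then b = ((-273928) − 533·(4447/15491))/137371 = -401797/201383.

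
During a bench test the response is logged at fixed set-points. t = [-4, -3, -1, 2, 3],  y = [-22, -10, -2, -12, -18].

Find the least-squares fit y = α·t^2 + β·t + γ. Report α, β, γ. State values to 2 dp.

AᵀA·[α, β, γ]ᵀ = Aᵀy reads: 435·α + (-57)·β + 39·γ = -654;  (-57)·α + 39·β + (-3)·γ = 42;  39·α + (-3)·β + 5·γ = -64.
(Σt^2·t^2 = 435, Σt^2·t = -57, Σt^2 = 39, Σt·t = 39, Σt = -3, Σ1 = 5, Σt^2·y = -654, Σt·y = 42, Σy = -64.)
Inverting the 3×3 Gram matrix, [α, β, γ]ᵀ = [-261/173, -219/173, -310/173]ᵀ.

α = -1.51, β = -1.27, γ = -1.79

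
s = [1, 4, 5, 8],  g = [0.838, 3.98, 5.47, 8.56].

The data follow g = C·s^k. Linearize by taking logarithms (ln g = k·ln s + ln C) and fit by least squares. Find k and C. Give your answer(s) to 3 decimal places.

k = 1.129, C = 0.844

With ln gᵢ as the transformed response and ln sᵢ as the regressor:
Σln s = 5.0752, Σ(ln s)² = 8.8362, Σln g = 5.0509, Σln s·ln g = 9.1145.
Equations: 8.8362·k + 5.0752·ln C = 9.1145;  5.0752·k + 4·ln C = 5.0509.
Slope k = (n·Σln s·ln g − Σln s·Σln g)/(n·Σ(ln s)² − (Σln s)²) = (4·9.1145 − 5.0752·5.0509)/9.5873 = 1.12896; ln C = (Σln g − k·Σln s)/n = -0.16969, so C = exp(-0.16969) = 0.84393.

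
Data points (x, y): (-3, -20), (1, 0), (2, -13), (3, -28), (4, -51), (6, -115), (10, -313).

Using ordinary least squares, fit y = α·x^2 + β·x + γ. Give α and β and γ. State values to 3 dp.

Entries of AᵀA: Σx^2·x^2 = 11731, Σx^2·x = 1289, Σx^2 = 175, Σx·x = 175, Σx = 23, Σ1 = 7.
Right-hand side: Σx^2·y = -36740, Σx·y = -4074, Σy = -540.
Normal equations: [[11731, 1289, 175]; [1289, 175, 23]; [175, 23, 7]]·[α, β, γ]ᵀ = [-36740, -4074, -540]ᵀ.
Solving the 3×3 system (Gaussian elimination) gives α = -390089/129267, β = -188614/129267, γ = 399931/129267.

α = -3.018, β = -1.459, γ = 3.094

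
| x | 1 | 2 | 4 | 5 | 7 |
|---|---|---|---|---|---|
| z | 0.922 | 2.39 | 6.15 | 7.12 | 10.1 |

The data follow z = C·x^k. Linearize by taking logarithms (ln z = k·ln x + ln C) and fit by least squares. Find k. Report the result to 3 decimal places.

Taking logs, ln z = k·ln x + ln C, so regress ln z on ln x.
Sums: Σln x = 5.6348, Σ(ln x)² = 8.7791, Σln z = 6.8820, Σln x·ln z = 10.7812.
Normal system: [[8.7791, 5.6348]; [5.6348, 5]]·[k, ln C]ᵀ = [10.7812, 6.8820]ᵀ.
Δ = 8.7791·5 − (5.6348)² = 12.1448; k = (10.7812·5 − 5.6348·6.8820)/12.1448 = 1.24561, ln C = (8.7791·6.8820 − 5.6348·10.7812)/12.1448 = -0.02736.

k = 1.246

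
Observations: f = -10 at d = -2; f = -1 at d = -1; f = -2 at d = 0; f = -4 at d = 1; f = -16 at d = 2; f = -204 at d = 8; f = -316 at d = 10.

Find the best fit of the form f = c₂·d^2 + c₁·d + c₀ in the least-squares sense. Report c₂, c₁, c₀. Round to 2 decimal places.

Sums needed: Σd^2·d^2 = 14130, Σd^2·d = 1512, Σd^2 = 174, Σd·d = 174, Σd = 18, Σ1 = 7.
For Aᵀf: Σd^2·f = -44765, Σd·f = -4807, Σf = -553.
AᵀA·[c₂, c₁, c₀]ᵀ = Aᵀf becomes [[14130, 1512, 174]; [1512, 174, 18]; [174, 18, 7]]·[c₂, c₁, c₀]ᵀ = [-44765, -4807, -553]ᵀ.
Solving the 3×3 system (Gaussian elimination) gives c₂ = -417661/138726, c₁ = -21713/15414, c₀ = -12499/23121.

c₂ = -3.01, c₁ = -1.41, c₀ = -0.54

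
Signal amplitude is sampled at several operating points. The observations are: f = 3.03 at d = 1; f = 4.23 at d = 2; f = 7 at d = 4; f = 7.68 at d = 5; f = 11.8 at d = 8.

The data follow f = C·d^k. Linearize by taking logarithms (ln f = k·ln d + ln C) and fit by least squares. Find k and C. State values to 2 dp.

k = 0.65, C = 2.87

Let Y = ln f. Fitting Y = k·ln d + ln C by least squares:
Σln d = 5.7683, Σ(ln d)² = 9.3166, Σln f = 9.0034, Σln d·ln f = 12.1106.
Normal system: [[9.3166, 5.7683]; [5.7683, 5]]·[k, ln C]ᵀ = [12.1106, 9.0034]ᵀ.
Δ = 9.3166·5 − (5.7683)² = 13.3096; k = (12.1106·5 − 5.7683·9.0034)/13.3096 = 0.64753, ln C = (9.3166·9.0034 − 5.7683·12.1106)/13.3096 = 1.05365, so C = exp(1.05365) = 2.86810.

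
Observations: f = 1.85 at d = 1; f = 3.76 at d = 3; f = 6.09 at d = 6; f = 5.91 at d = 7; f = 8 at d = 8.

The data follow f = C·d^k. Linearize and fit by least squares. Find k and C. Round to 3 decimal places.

Let Y = ln f. Fitting Y = k·ln d + ln C by least squares:
XᵀX = [[12.5280, 6.9157]; [6.9157, 5]], rhs = [12.4734, 7.6023]ᵀ  (here Σln d = 6.9157, Σ(ln d)² = 12.5280, Σln f = 7.6023, Σln d·ln f = 12.4734).
Δ = 12.5280·5 − (6.9157)² = 14.8127; k = (12.4734·5 − 6.9157·7.6023)/14.8127 = 0.66100, ln C = (12.5280·7.6023 − 6.9157·12.4734)/14.8127 = 0.60621, so C = exp(0.60621) = 1.83348.

k = 0.661, C = 1.833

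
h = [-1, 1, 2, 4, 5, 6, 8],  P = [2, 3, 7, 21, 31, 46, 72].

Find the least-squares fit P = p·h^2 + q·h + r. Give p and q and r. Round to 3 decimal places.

From the data, Σh^2·h^2 = 6291, Σh^2·h = 925, Σh^2 = 147, Σh·h = 147, Σh = 25, Σ1 = 7.
Moment sums: Σh^2·P = 7408, Σh·P = 1106, ΣP = 182.
AᵀA·[p, q, r]ᵀ = AᵀP becomes [[6291, 925, 147]; [925, 147, 25]; [147, 25, 7]]·[p, q, r]ᵀ = [7408, 1106, 182]ᵀ.
Inverting the 3×3 Gram matrix, [p, q, r]ᵀ = [21493/21802, 11648/10901, 32299/21802]ᵀ.

p = 0.986, q = 1.069, r = 1.481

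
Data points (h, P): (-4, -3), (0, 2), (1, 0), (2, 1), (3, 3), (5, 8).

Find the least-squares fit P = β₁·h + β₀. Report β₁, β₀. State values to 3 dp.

β₁ = 1.071, β₀ = 0.584

MᵀM·[β₁, β₀]ᵀ = MᵀP reads: 55·β₁ + 7·β₀ = 63;  7·β₁ + 6·β₀ = 11.
Eliminating β₀: 6·(row 1) − 7·(row 2) gives 281·β₁ = 6·63 − 7·11 = 301, so β₁ = 301/281.
Then β₀ = (11 − 7·(301/281))/6 = 164/281.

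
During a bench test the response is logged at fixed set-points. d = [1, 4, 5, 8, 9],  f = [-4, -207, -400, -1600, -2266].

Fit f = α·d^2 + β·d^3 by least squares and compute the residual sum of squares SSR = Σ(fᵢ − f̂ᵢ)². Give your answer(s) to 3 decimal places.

Entries of AᵀA: Σd^2·d^2 = 11539, Σd^2·d^3 = 95967, Σd^3·d^3 = 813307.
Moment sums: Σd^2·f = -299262, Σd^3·f = -2534366.
So AᵀA·[α, β]ᵀ = Aᵀf: [[11539, 95967]; [95967, 813307]]·[α, β]ᵀ = [-299262, -2534366]ᵀ.
Δ = 11539·813307 − 95967² = 175084384.
α = ((-299262)·813307 − 95967·(-2534366))/175084384 = -22047189/21885548; β = (11539·(-2534366) − 95967·(-299262))/175084384 = -65596615/21885548.
Residuals: 25403/5471387, 5157487/5471387, -865650/5471387, -5097456/5471387, 3275719/5471387; SSR = 11708925/5471387.

SSR = 2.140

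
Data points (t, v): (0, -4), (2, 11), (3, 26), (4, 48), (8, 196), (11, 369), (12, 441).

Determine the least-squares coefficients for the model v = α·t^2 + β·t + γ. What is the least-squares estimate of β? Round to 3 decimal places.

Sums needed: Σt^2·t^2 = 39826, Σt^2·t = 3670, Σt^2 = 358, Σt·t = 358, Σt = 40, Σ1 = 7.
Moment sums: Σt^2·v = 121743, Σt·v = 11211, Σv = 1087.
So XᵀX·[α, β, γ]ᵀ = Xᵀv: [[39826, 3670, 358]; [3670, 358, 40]; [358, 40, 7]]·[α, β, γ]ᵀ = [121743, 11211, 1087]ᵀ.
Row-reducing yields α = 36755/12216, β = 3539/4072, γ = -21727/6108.

β = 0.869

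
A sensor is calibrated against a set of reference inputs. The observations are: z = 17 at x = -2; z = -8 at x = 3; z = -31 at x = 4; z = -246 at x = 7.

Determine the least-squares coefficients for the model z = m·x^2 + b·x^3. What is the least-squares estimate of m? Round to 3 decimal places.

m = 2.187

The normal equations are: 2754·m + 18042·b = -12554;  18042·m + 122538·b = -86714.
(Σx^2·x^2 = 2754, Σx^2·x^3 = 18042, Σx^3·x^3 = 122538, Σx^2·z = -12554, Σx^3·z = -86714.)
Eliminating b: 122538·(row 1) − 18042·(row 2) gives 11955888·m = 122538·(-12554) − 18042·(-86714) = 26151936, so m = 544832/249081.
Then b = ((-86714) − 18042·(544832/249081))/122538 = -256481/249081.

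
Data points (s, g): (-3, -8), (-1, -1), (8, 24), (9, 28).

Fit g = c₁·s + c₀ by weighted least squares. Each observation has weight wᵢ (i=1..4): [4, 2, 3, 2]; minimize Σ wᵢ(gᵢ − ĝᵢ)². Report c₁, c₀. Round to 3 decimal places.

AᵀWA·[c₁, c₀]ᵀ = AᵀWg reads: 392·c₁ + 28·c₀ = 1178;  28·c₁ + 11·c₀ = 94.
(Σwᵢ·s·s = 392, Σwᵢ·s = 28, Σwᵢ·1 = 11, Σwᵢ·s·g = 1178, Σwᵢ·g = 94.)
det = 392·11 − 28² = 3528.
c₁ = (1178·11 − 28·94)/3528 = 1721/588; c₀ = (392·94 − 28·1178)/3528 = 23/21.

c₁ = 2.927, c₀ = 1.095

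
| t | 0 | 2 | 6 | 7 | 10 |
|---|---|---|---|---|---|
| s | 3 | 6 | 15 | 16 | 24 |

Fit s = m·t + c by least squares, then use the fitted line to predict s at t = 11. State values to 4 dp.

ŝ = 25.3625

Forming MᵀM = [[189, 25]; [25, 5]] and Mᵀs = [454, 64]ᵀ gives MᵀM·[m, c]ᵀ = Mᵀs.
Determinant 189·5 − 25² = 320.
m = (454·5 − 25·64)/320 = 67/32; c = (189·64 − 25·454)/320 = 373/160.
At t = 11: ŝ = (67/32)·(11) + (373/160)·(1) = 2029/80.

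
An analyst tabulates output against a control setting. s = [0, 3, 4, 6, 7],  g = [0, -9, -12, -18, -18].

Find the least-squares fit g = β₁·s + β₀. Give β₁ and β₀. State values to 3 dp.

Normal-equation sums: Σs·s = 110, Σs = 20, Σ1 = 5.
Right-hand side: Σs·g = -309, Σg = -57.
MᵀM·[β₁, β₀]ᵀ = Mᵀg becomes [[110, 20]; [20, 5]]·[β₁, β₀]ᵀ = [-309, -57]ᵀ.
Eliminating β₀: 5·(row 1) − 20·(row 2) gives 150·β₁ = 5·(-309) − 20·(-57) = -405, so β₁ = -27/10.
Then β₀ = ((-57) − 20·(-27/10))/5 = -3/5.

β₁ = -2.700, β₀ = -0.600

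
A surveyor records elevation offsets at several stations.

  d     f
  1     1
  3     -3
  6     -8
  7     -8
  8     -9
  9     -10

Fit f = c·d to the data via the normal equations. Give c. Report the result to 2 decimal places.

c = -1.14

Forming MᵀM = [[240]] and Mᵀf = [-274]ᵀ gives MᵀM·[c]ᵀ = Mᵀf.
c = (-274)/240 = -1.14167.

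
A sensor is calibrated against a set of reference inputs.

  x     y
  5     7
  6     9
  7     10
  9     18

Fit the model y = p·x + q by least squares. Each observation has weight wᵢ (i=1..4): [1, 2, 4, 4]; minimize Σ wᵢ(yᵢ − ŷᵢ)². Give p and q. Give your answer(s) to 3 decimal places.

p = 3.027, q = -9.832

AᵀWA·[p, q]ᵀ = AᵀWy reads: 617·p + 81·q = 1071;  81·p + 11·q = 137.
(Σwᵢ·x·x = 617, Σwᵢ·x = 81, Σwᵢ·1 = 11, Σwᵢ·x·y = 1071, Σwᵢ·y = 137.)
Determinant 617·11 − 81² = 226.
p = (1071·11 − 81·137)/226 = 342/113; q = (617·137 − 81·1071)/226 = -1111/113.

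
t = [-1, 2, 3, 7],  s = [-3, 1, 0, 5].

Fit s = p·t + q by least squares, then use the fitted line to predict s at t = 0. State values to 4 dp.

Sums needed: Σt·t = 63, Σt = 11, Σ1 = 4.
Moment sums: Σt·s = 40, Σs = 3.
XᵀX·[p, q]ᵀ = Xᵀs becomes [[63, 11]; [11, 4]]·[p, q]ᵀ = [40, 3]ᵀ.
det = 63·4 − 11² = 131.
p = (40·4 − 11·3)/131 = 127/131; q = (63·3 − 11·40)/131 = -251/131.
At t = 0: ŝ = (127/131)·(0) + (-251/131)·(1) = -251/131.

ŝ = -1.9160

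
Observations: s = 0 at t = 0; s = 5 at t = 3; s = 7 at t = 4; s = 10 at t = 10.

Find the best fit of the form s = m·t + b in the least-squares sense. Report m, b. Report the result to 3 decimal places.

m = 0.938, b = 1.512

Normal-equation sums: Σt·t = 125, Σt = 17, Σ1 = 4.
Moment sums: Σt·s = 143, Σs = 22.
AᵀA·[m, b]ᵀ = Aᵀs becomes [[125, 17]; [17, 4]]·[m, b]ᵀ = [143, 22]ᵀ.
Δ = 125·4 − 17² = 211.
m = (143·4 − 17·22)/211 = 198/211; b = (125·22 − 17·143)/211 = 319/211.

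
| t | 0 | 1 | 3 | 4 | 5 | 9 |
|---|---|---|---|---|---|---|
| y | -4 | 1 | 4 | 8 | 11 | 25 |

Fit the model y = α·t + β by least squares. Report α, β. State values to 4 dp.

The normal system AᵀA·[α, β]ᵀ = Aᵀy is [[132, 22]; [22, 6]]·[α, β]ᵀ = [325, 45]ᵀ.
Determinant 132·6 − 22² = 308.
α = (325·6 − 22·45)/308 = 240/77; β = (132·45 − 22·325)/308 = -55/14.

α = 3.1169, β = -3.9286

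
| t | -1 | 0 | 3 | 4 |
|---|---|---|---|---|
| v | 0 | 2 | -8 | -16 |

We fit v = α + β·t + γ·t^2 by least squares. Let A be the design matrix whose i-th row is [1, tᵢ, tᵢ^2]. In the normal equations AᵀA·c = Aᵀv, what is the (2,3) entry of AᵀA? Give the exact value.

Row 2 ↔ basis t, column 3 ↔ basis t^2, so (AᵀA)_{2,3} = Σᵢ (t)·(t^2) = (-1)·(1) + (0)·(0) + (3)·(9) + (4)·(16) = 90.

90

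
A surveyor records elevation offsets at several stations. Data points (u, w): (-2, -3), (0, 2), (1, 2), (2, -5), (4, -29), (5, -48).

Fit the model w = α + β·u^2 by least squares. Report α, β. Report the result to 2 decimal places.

α = 3.57, β = -2.05

With design matrix A, AᵀA = [[6, 50]; [50, 914]] and Aᵀw = [-81, -1694]ᵀ.
Determinant 6·914 − 50² = 2984.
α = ((-81)·914 − 50·(-1694))/2984 = 5333/1492; β = (6·(-1694) − 50·(-81))/2984 = -3057/1492.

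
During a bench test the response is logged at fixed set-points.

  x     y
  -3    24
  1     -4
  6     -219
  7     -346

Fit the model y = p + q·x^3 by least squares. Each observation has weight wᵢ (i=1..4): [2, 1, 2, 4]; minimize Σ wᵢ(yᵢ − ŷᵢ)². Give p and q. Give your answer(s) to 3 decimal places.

p = -3.000, q = -1.000

Entries of MᵀWM: Σwᵢ·1 = 9, Σwᵢ·x^3 = 1751, Σwᵢ·x^3·x^3 = 565367.
For MᵀWy: Σwᵢ·y = -1778, Σwᵢ·x^3·y = -570620.
MᵀWM·[p, q]ᵀ = MᵀWy becomes [[9, 1751]; [1751, 565367]]·[p, q]ᵀ = [-1778, -570620]ᵀ.
Determinant 9·565367 − 1751² = 2022302.
p = ((-1778)·565367 − 1751·(-570620))/2022302 = -3; q = (9·(-570620) − 1751·(-1778))/2022302 = -1.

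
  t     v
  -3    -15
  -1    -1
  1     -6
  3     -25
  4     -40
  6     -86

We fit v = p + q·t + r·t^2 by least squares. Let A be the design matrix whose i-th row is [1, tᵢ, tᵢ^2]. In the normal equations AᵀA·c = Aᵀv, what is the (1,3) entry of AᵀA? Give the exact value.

Row 1 ↔ basis 1, column 3 ↔ basis t^2, so (AᵀA)_{1,3} = Σᵢ t^2 = (1)·(9) + (1)·(1) + (1)·(1) + (1)·(9) + (1)·(16) + (1)·(36) = 72.

72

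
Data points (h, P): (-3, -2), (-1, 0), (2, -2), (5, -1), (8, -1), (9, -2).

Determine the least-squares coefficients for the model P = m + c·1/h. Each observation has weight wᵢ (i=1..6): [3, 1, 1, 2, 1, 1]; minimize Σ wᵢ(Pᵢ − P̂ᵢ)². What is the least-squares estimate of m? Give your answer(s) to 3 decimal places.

The normal equations are: 9·m + (-311/360)·c = -13;  (-311/360)·m + (219193/129600)·c = 91/360.
(Σwᵢ·1 = 9, Σwᵢ·1/h = -311/360, Σwᵢ·1/h·1/h = 219193/129600, Σwᵢ·P = -13, Σwᵢ·1/h·P = 91/360.)
Δ = 9·(219193/129600) − (-311/360)² = 117251/8100.
m = ((-13)·(219193/129600) − (-311/360)·(91/360))/(117251/8100) = -352651/234502; c = (9·(91/360) − (-311/360)·(-13))/(117251/8100) = -72540/117251.

m = -1.504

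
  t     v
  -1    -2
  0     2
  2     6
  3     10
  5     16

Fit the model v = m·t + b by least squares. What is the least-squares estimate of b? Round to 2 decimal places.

With design matrix X, XᵀX = [[39, 9]; [9, 5]] and Xᵀv = [124, 32]ᵀ.
Eliminating b: 5·(row 1) − 9·(row 2) gives 114·m = 5·124 − 9·32 = 332, so m = 166/57.
Then b = (32 − 9·(166/57))/5 = 22/19.

b = 1.16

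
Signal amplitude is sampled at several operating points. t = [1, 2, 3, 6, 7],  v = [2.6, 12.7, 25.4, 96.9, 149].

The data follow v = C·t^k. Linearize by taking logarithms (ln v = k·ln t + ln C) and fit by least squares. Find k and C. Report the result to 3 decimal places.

Let Y = ln v. Fitting Y = k·ln t + ln C by least squares:
XᵀX = [[8.6844, 5.5294]; [5.5294, 5]], rhs = [23.2476, 16.3095]ᵀ  (here Σln t = 5.5294, Σ(ln t)² = 8.6844, Σln v = 16.3095, Σln t·ln v = 23.2476).
Δ = 8.6844·5 − (5.5294)² = 12.8473; k = (23.2476·5 − 5.5294·16.3095)/12.8473 = 2.02812, ln C = (8.6844·16.3095 − 5.5294·23.2476)/12.8473 = 1.01902, so C = exp(1.01902) = 2.77049.

k = 2.028, C = 2.770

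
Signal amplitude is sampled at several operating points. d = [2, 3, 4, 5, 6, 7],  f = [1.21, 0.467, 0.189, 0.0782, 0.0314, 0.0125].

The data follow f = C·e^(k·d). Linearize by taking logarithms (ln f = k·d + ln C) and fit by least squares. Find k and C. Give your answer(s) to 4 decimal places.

With ln fᵢ as the transformed response and dᵢ as the regressor:
Σd = 27.0000, Σ(d)² = 139.0000, Σln f = -12.6283, Σd·ln f = -72.7494.
Equations: 139.0000·k + 27.0000·ln C = -72.7494;  27.0000·k + 6·ln C = -12.6283.
Solving (det = 105.0000): k = -0.90984, ln C = 1.98955, so C = exp(1.98955) = 7.31226.

k = -0.9098, C = 7.3123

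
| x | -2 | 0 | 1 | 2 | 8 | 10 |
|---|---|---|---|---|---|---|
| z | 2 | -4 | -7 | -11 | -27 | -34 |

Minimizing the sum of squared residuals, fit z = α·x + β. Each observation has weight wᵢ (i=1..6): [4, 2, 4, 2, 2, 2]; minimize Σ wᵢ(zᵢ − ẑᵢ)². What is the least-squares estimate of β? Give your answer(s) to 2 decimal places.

β = -4.10

Compute the Gram sums: Σwᵢ·x·x = 356, Σwᵢ·x = 36, Σwᵢ·1 = 16.
Moment sums: Σwᵢ·x·z = -1200, Σwᵢ·z = -172.
Δ = 356·16 − 36² = 4400.
α = ((-1200)·16 − 36·(-172))/4400 = -813/275; β = (356·(-172) − 36·(-1200))/4400 = -1127/275.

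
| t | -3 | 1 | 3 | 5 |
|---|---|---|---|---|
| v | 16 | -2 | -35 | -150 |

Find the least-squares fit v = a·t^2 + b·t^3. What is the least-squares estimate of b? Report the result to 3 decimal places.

b = -0.975

Normal-equation sums: Σt^2·t^2 = 788, Σt^2·t^3 = 3126, Σt^3·t^3 = 17084.
And Σt^2·v = -3923, Σt^3·v = -20129.
So XᵀX·[a, b]ᵀ = Xᵀv: [[788, 3126]; [3126, 17084]]·[a, b]ᵀ = [-3923, -20129]ᵀ.
det = 788·17084 − 3126² = 3690316.
a = ((-3923)·17084 − 3126·(-20129))/3690316 = -2048639/1845158; b = (788·(-20129) − 3126·(-3923))/3690316 = -1799177/1845158.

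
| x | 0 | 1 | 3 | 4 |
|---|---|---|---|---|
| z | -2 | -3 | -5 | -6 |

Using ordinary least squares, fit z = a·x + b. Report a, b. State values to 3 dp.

Sums needed: Σx·x = 26, Σx = 8, Σ1 = 4.
And Σx·z = -42, Σz = -16.
Δ = 26·4 − 8² = 40.
a = ((-42)·4 − 8·(-16))/40 = -1; b = (26·(-16) − 8·(-42))/40 = -2.

a = -1.000, b = -2.000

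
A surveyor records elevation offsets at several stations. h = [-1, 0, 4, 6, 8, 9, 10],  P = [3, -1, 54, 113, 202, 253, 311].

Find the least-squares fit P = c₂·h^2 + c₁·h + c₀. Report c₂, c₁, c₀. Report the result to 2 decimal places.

Entries of XᵀX: Σh^2·h^2 = 22210, Σh^2·h = 2520, Σh^2 = 298, Σh·h = 298, Σh = 36, Σ1 = 7.
Moment sums: Σh^2·P = 69456, Σh·P = 7894, ΣP = 935.
XᵀX·[c₂, c₁, c₀]ᵀ = XᵀP becomes [[22210, 2520, 298]; [2520, 298, 36]; [298, 36, 7]]·[c₂, c₁, c₀]ᵀ = [69456, 7894, 935]ᵀ.
Solving the 3×3 system (Gaussian elimination) gives c₂ = 524593/174657, c₁ = 61711/58219, c₀ = 44399/174657.

c₂ = 3.00, c₁ = 1.06, c₀ = 0.25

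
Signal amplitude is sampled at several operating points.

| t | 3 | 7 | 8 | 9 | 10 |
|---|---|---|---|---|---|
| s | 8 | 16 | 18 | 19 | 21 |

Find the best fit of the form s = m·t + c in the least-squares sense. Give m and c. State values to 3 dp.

m = 1.856, c = 2.664

Entries of XᵀX: Σt·t = 303, Σt = 37, Σ1 = 5.
For Xᵀs: Σt·s = 661, Σs = 82.
Eliminating c: 5·(row 1) − 37·(row 2) gives 146·m = 5·661 − 37·82 = 271, so m = 271/146.
Then c = (82 − 37·(271/146))/5 = 389/146.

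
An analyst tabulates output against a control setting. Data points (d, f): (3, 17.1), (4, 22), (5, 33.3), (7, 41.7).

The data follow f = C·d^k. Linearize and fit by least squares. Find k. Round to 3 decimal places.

k = 1.102

Linearized form: ln f = k·ln d + ln C. From the 4 transformed points,
AᵀA = [[9.5056, 6.0403]; [6.0403, 4]], rhs = [20.3053, 13.1662]ᵀ  (here Σln d = 6.0403, Σ(ln d)² = 9.5056, Σln f = 13.1662, Σln d·ln f = 20.3053).
Slope k = (n·Σln d·ln f − Σln d·Σln f)/(n·Σ(ln d)² − (Σln d)²) = (4·20.3053 − 6.0403·13.1662)/1.5378 = 1.10176; ln C = (Σln f − k·Σln d)/n = 1.62782.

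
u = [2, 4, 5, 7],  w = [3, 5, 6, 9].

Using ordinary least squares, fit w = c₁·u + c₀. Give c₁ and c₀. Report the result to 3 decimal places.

c₁ = 1.192, c₀ = 0.385

The normal system MᵀM·[c₁, c₀]ᵀ = Mᵀw is [[94, 18]; [18, 4]]·[c₁, c₀]ᵀ = [119, 23]ᵀ.
Determinant 94·4 − 18² = 52.
c₁ = (119·4 − 18·23)/52 = 31/26; c₀ = (94·23 − 18·119)/52 = 5/13.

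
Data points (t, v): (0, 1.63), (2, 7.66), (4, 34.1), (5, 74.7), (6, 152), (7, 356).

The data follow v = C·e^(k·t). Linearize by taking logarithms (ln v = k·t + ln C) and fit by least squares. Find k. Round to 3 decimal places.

k = 0.764

With ln vᵢ as the transformed response and tᵢ as the regressor:
Σt = 24.0000, Σ(t)² = 130.0000, Σln v = 21.2662, Σt·ln v = 111.0244.
Equations: 130.0000·k + 24.0000·ln C = 111.0244;  24.0000·k + 6·ln C = 21.2662.
Δ = 130.0000·6 − (24.0000)² = 204.0000; k = (111.0244·6 − 24.0000·21.2662)/204.0000 = 0.76352, ln C = (130.0000·21.2662 − 24.0000·111.0244)/204.0000 = 0.49028.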